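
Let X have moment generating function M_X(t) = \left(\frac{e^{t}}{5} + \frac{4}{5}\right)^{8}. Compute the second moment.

To find E[X^2], compute M^(2)(0):
M^(1)(t) = \frac{8 \left(\frac{e^{t}}{5} + \frac{4}{5}\right)^{7} e^{t}}{5}
M^(2)(t) = \frac{8 \left(\frac{e^{t}}{5} + \frac{4}{5}\right)^{7} e^{t}}{5} + \frac{56 \left(\frac{e^{t}}{5} + \frac{4}{5}\right)^{6} e^{2 t}}{25}
M^(2)(0) = \frac{96}{25}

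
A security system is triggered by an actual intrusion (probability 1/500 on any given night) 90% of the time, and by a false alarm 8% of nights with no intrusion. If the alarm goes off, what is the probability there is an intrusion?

Let D = the rare event, + = positive/flagged.
P(D) = 1/500
P(+|D) = 90/100 = 9/10
P(+|D') = 8/100 = 2/25
P(+) = P(+|D)P(D) + P(+|D')P(D')
     = \frac{9}{10} × \frac{1}{500} + \frac{2}{25} × \frac{499}{500}
     = \frac{2041}{25000}
P(D|+) = P(+|D)P(D)/P(+) = \frac{45}{2041}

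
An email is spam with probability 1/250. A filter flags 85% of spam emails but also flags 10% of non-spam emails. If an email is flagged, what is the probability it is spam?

Let D = the rare event, + = positive/flagged.
P(D) = 1/250
P(+|D) = 85/100 = 17/20
P(+|D') = 10/100 = 1/10
P(+) = P(+|D)P(D) + P(+|D')P(D')
     = \frac{17}{20} × \frac{1}{250} + \frac{1}{10} × \frac{249}{250}
     = \frac{103}{1000}
P(D|+) = P(+|D)P(D)/P(+) = \frac{17}{515}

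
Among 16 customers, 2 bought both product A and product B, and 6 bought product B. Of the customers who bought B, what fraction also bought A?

P(A ∩ B) = 2/16 = 1/8
P(B) = 6/16 = 3/8
P(A|B) = P(A ∩ B) / P(B) = (1/8) / (3/8) = 1/3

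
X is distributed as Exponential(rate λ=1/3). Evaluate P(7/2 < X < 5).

P(7/2 < X < 5) = ∫_{7/2}^{5} f(x) dx
where f(x) = \frac{e^{- \frac{x}{3}}}{3}
= - \frac{1}{e^{\frac{5}{3}}} + e^{- \frac{7}{6}}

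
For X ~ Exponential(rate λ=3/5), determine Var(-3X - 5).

For X ~ Exponential(rate λ=3/5):
Var(X) = \frac{25}{9}
Var(-3X - 5) = (-3)² × Var(X) = 9 × \frac{25}{9} = 25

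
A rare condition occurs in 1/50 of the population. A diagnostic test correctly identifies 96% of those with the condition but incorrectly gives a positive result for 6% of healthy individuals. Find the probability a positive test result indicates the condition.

Let D = the rare event, + = positive/flagged.
P(D) = 1/50
P(+|D) = 96/100 = 24/25
P(+|D') = 6/100 = 3/50
P(+) = P(+|D)P(D) + P(+|D')P(D')
     = \frac{24}{25} × \frac{1}{50} + \frac{3}{50} × \frac{49}{50}
     = \frac{39}{500}
P(D|+) = P(+|D)P(D)/P(+) = \frac{16}{65}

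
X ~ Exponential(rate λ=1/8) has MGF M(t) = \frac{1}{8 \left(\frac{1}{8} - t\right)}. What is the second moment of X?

To find E[X^2], compute M^(2)(0):
M^(1)(t) = \frac{1}{8 \left(\frac{1}{8} - t\right)^{2}}
M^(2)(t) = \frac{1}{4 \left(\frac{1}{8} - t\right)^{3}}
M^(2)(0) = 128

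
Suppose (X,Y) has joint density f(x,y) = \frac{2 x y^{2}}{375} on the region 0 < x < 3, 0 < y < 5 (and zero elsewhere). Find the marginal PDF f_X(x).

f_X(x) = ∫_0^5 f(x,y) dy
= ∫_0^5 \frac{2 x y^{2}}{375} dy
= \frac{2 x}{9} for 0 < x < 3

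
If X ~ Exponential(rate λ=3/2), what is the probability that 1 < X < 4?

P(1 < X < 4) = ∫_{1}^{4} f(x) dx
where f(x) = \frac{3 e^{- \frac{3 x}{2}}}{2}
= - \frac{1}{e^{6}} + e^{- \frac{3}{2}}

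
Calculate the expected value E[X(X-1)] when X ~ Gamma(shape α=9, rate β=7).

E[X(X-1)] = E[X² - X] = E[X²] - E[X]
E[X] = \frac{9}{7}
E[X²] = Var(X) + (E[X])² = \frac{9}{49} + (\frac{9}{7})² = \frac{90}{49}
E[X(X-1)] = \frac{90}{49} - \frac{9}{7} = \frac{27}{49}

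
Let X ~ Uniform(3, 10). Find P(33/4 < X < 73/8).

P(33/4 < X < 73/8) = ∫_{33/4}^{73/8} f(x) dx
where f(x) = \frac{1}{7}
= \frac{1}{8}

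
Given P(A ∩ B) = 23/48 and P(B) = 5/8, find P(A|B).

P(A|B) = P(A ∩ B) / P(B)
= (23/48) / (5/8)
= 23/30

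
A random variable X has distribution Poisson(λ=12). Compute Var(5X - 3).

For X ~ Poisson(λ=12):
Var(X) = 12
Var(5X - 3) = (5)² × Var(X) = 25 × 12 = 300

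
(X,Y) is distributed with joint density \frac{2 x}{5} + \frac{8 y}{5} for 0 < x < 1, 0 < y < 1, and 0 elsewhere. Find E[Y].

E[Y] = ∫_0^1 ∫_0^1 y × f(x,y) dx dy
= \frac{19}{30}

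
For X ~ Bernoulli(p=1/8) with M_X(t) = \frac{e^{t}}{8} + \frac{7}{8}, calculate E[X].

To find E[X], compute M^(1)(0):
M^(1)(t) = \frac{e^{t}}{8}
M^(1)(0) = \frac{1}{8}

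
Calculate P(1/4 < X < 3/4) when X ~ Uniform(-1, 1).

P(1/4 < X < 3/4) = ∫_{1/4}^{3/4} f(x) dx
where f(x) = \frac{1}{2}
= \frac{1}{4}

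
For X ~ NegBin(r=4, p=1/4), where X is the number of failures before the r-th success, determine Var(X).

For X ~ NegBin(r=4, p=1/4), where X is the number of failures before the r-th success:
Var(X) = 48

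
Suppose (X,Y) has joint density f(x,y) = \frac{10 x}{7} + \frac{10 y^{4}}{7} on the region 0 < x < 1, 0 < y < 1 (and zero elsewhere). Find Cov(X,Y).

E[XY] = ∫∫ xy × f(x,y) dx dy = \frac{5}{14}
E[X] = \frac{13}{21}
E[Y] = \frac{25}{42}
Cov(X,Y) = E[XY] - E[X]E[Y] = - \frac{5}{441}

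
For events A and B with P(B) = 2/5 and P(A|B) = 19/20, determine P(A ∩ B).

By definition, P(A|B) = P(A ∩ B) / P(B)
So P(A ∩ B) = P(A|B) × P(B)
= 19/20 × 2/5
= 19/50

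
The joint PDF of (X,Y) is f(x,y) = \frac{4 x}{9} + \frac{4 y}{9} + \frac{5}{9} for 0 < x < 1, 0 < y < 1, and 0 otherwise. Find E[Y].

E[Y] = ∫_0^1 ∫_0^1 y × f(x,y) dx dy
= \frac{29}{54}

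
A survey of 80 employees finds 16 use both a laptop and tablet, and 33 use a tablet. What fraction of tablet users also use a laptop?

P(A ∩ B) = 16/80 = 1/5
P(B) = 33/80
P(A|B) = P(A ∩ B) / P(B) = (1/5) / (33/80) = 16/33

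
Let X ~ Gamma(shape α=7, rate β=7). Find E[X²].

Using the identity E[X²] = Var(X) + (E[X])²:
E[X] = 1
Var(X) = \frac{1}{7}
E[X²] = \frac{1}{7} + (1)²
= \frac{8}{7}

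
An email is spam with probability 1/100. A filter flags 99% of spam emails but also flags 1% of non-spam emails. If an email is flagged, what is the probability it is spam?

Let D = the rare event, + = positive/flagged.
P(D) = 1/100
P(+|D) = 99/100
P(+|D') = 1/100
P(+) = P(+|D)P(D) + P(+|D')P(D')
     = \frac{99}{100} × \frac{1}{100} + \frac{1}{100} × \frac{99}{100}
     = \frac{99}{5000}
P(D|+) = P(+|D)P(D)/P(+) = \frac{1}{2}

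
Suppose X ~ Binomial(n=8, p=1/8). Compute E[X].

For X ~ Binomial(n=8, p=1/8), the expected value is:
E[X] = 1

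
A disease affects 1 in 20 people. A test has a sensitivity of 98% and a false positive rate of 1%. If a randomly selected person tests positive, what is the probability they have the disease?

Let D = the rare event, + = positive/flagged.
P(D) = 1/20
P(+|D) = 98/100 = 49/50
P(+|D') = 1/100
P(+) = P(+|D)P(D) + P(+|D')P(D')
     = \frac{49}{50} × \frac{1}{20} + \frac{1}{100} × \frac{19}{20}
     = \frac{117}{2000}
P(D|+) = P(+|D)P(D)/P(+) = \frac{98}{117}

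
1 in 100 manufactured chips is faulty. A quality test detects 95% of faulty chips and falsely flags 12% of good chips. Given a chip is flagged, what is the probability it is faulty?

Let D = the rare event, + = positive/flagged.
P(D) = 1/100
P(+|D) = 95/100 = 19/20
P(+|D') = 12/100 = 3/25
P(+) = P(+|D)P(D) + P(+|D')P(D')
     = \frac{19}{20} × \frac{1}{100} + \frac{3}{25} × \frac{99}{100}
     = \frac{1283}{10000}
P(D|+) = P(+|D)P(D)/P(+) = \frac{95}{1283}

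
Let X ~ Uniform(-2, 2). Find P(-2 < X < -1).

P(-2 < X < -1) = ∫_{-2}^{-1} f(x) dx
where f(x) = \frac{1}{4}
= \frac{1}{4}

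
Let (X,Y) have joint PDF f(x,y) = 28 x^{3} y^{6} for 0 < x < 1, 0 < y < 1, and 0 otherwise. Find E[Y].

E[Y] = ∫_0^1 ∫_0^1 y × f(x,y) dx dy
= \frac{7}{8}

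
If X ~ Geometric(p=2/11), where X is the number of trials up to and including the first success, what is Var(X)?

For X ~ Geometric(p=2/11), where X is the number of trials up to and including the first success:
Var(X) = \frac{99}{4}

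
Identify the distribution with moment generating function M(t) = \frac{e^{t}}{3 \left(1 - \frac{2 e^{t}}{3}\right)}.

The MGF M(t) = \frac{e^{t}}{3 \left(1 - \frac{2 e^{t}}{3}\right)} is the standard form for the Geometric distribution.
Comparing with the known MGF formula identifies: Geometric(p=1/3), X = trial number of first success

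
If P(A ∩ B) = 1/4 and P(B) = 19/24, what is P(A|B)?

P(A|B) = P(A ∩ B) / P(B)
= (1/4) / (19/24)
= 6/19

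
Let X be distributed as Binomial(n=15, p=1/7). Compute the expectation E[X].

For X ~ Binomial(n=15, p=1/7), the expected value is:
E[X] = \frac{15}{7}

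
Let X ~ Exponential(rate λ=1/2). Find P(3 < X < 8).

P(3 < X < 8) = ∫_{3}^{8} f(x) dx
where f(x) = \frac{e^{- \frac{x}{2}}}{2}
= - \frac{1}{e^{4}} + e^{- \frac{3}{2}}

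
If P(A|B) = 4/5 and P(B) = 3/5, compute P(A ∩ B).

By definition, P(A|B) = P(A ∩ B) / P(B)
So P(A ∩ B) = P(A|B) × P(B)
= 4/5 × 3/5
= 12/25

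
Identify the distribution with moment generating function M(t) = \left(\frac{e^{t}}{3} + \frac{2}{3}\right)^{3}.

The MGF M(t) = \left(\frac{e^{t}}{3} + \frac{2}{3}\right)^{3} is the standard form for the Binomial distribution.
Comparing with the known MGF formula identifies: Binomial(n=3, p=1/3)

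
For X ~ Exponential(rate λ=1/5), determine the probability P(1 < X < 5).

P(1 < X < 5) = ∫_{1}^{5} f(x) dx
where f(x) = \frac{e^{- \frac{x}{5}}}{5}
= - \frac{1}{e} + e^{- \frac{1}{5}}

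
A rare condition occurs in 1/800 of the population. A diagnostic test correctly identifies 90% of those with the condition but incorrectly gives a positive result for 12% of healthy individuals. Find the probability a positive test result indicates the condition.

Let D = the rare event, + = positive/flagged.
P(D) = 1/800
P(+|D) = 90/100 = 9/10
P(+|D') = 12/100 = 3/25
P(+) = P(+|D)P(D) + P(+|D')P(D')
     = \frac{9}{10} × \frac{1}{800} + \frac{3}{25} × \frac{799}{800}
     = \frac{4839}{40000}
P(D|+) = P(+|D)P(D)/P(+) = \frac{15}{1613}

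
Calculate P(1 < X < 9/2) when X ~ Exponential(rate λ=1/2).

P(1 < X < 9/2) = ∫_{1}^{9/2} f(x) dx
where f(x) = \frac{e^{- \frac{x}{2}}}{2}
= - \frac{1}{e^{\frac{9}{4}}} + e^{- \frac{1}{2}}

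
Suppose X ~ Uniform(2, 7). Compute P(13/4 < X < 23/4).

P(13/4 < X < 23/4) = ∫_{13/4}^{23/4} f(x) dx
where f(x) = \frac{1}{5}
= \frac{1}{2}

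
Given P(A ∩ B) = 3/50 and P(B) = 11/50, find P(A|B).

P(A|B) = P(A ∩ B) / P(B)
= (3/50) / (11/50)
= 3/11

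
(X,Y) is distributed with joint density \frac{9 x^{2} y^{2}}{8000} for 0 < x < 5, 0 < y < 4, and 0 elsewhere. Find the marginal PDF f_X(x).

f_X(x) = ∫_0^4 f(x,y) dy
= ∫_0^4 \frac{9 x^{2} y^{2}}{8000} dy
= \frac{3 x^{2}}{125} for 0 < x < 5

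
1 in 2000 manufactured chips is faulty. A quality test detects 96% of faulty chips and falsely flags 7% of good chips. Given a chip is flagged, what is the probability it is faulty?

Let D = the rare event, + = positive/flagged.
P(D) = 1/2000
P(+|D) = 96/100 = 24/25
P(+|D') = 7/100
P(+) = P(+|D)P(D) + P(+|D')P(D')
     = \frac{24}{25} × \frac{1}{2000} + \frac{7}{100} × \frac{1999}{2000}
     = \frac{14089}{200000}
P(D|+) = P(+|D)P(D)/P(+) = \frac{96}{14089}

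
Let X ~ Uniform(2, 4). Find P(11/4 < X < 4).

P(11/4 < X < 4) = ∫_{11/4}^{4} f(x) dx
where f(x) = \frac{1}{2}
= \frac{5}{8}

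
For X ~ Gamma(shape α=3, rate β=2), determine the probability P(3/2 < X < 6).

P(3/2 < X < 6) = ∫_{3/2}^{6} f(x) dx
where f(x) = 4 x^{2} e^{- 2 x}
= \frac{17 \left(-10 + e^{9}\right)}{2 e^{12}}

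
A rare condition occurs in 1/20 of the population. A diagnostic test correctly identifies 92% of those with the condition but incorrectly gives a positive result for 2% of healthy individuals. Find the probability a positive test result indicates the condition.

Let D = the rare event, + = positive/flagged.
P(D) = 1/20
P(+|D) = 92/100 = 23/25
P(+|D') = 2/100 = 1/50
P(+) = P(+|D)P(D) + P(+|D')P(D')
     = \frac{23}{25} × \frac{1}{20} + \frac{1}{50} × \frac{19}{20}
     = \frac{13}{200}
P(D|+) = P(+|D)P(D)/P(+) = \frac{46}{65}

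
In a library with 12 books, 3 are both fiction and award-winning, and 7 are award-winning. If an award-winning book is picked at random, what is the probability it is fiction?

P(A ∩ B) = 3/12 = 1/4
P(B) = 7/12
P(A|B) = P(A ∩ B) / P(B) = (1/4) / (7/12) = 3/7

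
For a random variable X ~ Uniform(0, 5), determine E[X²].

Using the identity E[X²] = Var(X) + (E[X])²:
E[X] = \frac{5}{2}
Var(X) = \frac{25}{12}
E[X²] = \frac{25}{12} + (\frac{5}{2})²
= \frac{25}{3}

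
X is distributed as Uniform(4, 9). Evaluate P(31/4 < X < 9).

P(31/4 < X < 9) = ∫_{31/4}^{9} f(x) dx
where f(x) = \frac{1}{5}
= \frac{1}{4}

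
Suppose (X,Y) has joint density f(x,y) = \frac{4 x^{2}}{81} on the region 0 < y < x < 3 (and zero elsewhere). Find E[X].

f_X(x) = ∫_0^x \frac{4 x^{2}}{81} dy = \frac{4 x^{3}}{81}
E[X] = ∫_0^3 x × (\frac{4 x^{3}}{81}) dx = \frac{12}{5}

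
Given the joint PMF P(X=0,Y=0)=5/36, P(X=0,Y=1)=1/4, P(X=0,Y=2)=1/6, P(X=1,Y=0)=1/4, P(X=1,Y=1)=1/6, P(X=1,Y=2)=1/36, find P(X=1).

P(X=1) = P(X=1,Y=0) + P(X=1,Y=1) + P(X=1,Y=2)
= 1/4 + 1/6 + 1/36
= 4/9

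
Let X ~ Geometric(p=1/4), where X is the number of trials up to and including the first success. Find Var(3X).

For X ~ Geometric(p=1/4), where X is the number of trials up to and including the first success:
Var(X) = 12
Var(3X) = (3)² × Var(X) = 9 × 12 = 108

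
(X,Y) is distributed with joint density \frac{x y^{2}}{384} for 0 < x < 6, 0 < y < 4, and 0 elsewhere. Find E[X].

f_X(x) = ∫_0^4 \frac{x y^{2}}{384} dy = \frac{x}{18}
E[X] = ∫_0^6 x × (\frac{x}{18}) dx = 4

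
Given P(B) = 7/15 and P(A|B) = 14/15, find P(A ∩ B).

By definition, P(A|B) = P(A ∩ B) / P(B)
So P(A ∩ B) = P(A|B) × P(B)
= 14/15 × 7/15
= 98/225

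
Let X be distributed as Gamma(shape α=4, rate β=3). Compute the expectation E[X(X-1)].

E[X(X-1)] = E[X² - X] = E[X²] - E[X]
E[X] = \frac{4}{3}
E[X²] = Var(X) + (E[X])² = \frac{4}{9} + (\frac{4}{3})² = \frac{20}{9}
E[X(X-1)] = \frac{20}{9} - \frac{4}{3} = \frac{8}{9}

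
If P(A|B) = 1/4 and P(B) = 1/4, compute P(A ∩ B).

By definition, P(A|B) = P(A ∩ B) / P(B)
So P(A ∩ B) = P(A|B) × P(B)
= 1/4 × 1/4
= 1/16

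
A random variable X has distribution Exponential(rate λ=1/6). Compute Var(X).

For X ~ Exponential(rate λ=1/6):
Var(X) = 36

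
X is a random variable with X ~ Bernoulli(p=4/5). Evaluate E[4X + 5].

For X ~ Bernoulli(p=4/5):
E[X] = \frac{4}{5}
E[4X + 5] = 4 × E[X] + 5 = \frac{41}{5}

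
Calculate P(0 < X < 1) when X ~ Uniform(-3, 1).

P(0 < X < 1) = ∫_{0}^{1} f(x) dx
where f(x) = \frac{1}{4}
= \frac{1}{4}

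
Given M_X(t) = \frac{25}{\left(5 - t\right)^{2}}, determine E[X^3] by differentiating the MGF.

To find E[X^3], compute M^(3)(0):
M^(1)(t) = \frac{50}{\left(5 - t\right)^{3}}
M^(2)(t) = \frac{150}{\left(5 - t\right)^{4}}
M^(3)(t) = \frac{600}{\left(5 - t\right)^{5}}
M^(3)(0) = \frac{24}{125}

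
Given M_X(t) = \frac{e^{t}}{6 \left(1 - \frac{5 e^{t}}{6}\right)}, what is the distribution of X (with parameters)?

The MGF M(t) = \frac{e^{t}}{6 \left(1 - \frac{5 e^{t}}{6}\right)} is the standard form for the Geometric distribution.
Comparing with the known MGF formula identifies: Geometric(p=1/6), X = trial number of first success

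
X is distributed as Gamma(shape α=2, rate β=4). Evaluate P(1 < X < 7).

P(1 < X < 7) = ∫_{1}^{7} f(x) dx
where f(x) = 16 x e^{- 4 x}
= \frac{-29 + 5 e^{24}}{e^{28}}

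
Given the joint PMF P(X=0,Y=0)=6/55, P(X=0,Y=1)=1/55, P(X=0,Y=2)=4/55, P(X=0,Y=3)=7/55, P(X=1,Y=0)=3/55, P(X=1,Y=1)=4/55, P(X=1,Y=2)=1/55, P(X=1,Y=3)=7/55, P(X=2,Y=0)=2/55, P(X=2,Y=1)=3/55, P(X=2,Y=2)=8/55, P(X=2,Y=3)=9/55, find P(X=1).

P(X=1) = P(X=1,Y=0) + P(X=1,Y=1) + P(X=1,Y=2) + P(X=1,Y=3)
= 3/55 + 4/55 + 1/55 + 7/55
= 3/11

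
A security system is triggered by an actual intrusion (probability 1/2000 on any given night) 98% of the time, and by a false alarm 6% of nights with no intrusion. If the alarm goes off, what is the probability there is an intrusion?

Let D = the rare event, + = positive/flagged.
P(D) = 1/2000
P(+|D) = 98/100 = 49/50
P(+|D') = 6/100 = 3/50
P(+) = P(+|D)P(D) + P(+|D')P(D')
     = \frac{49}{50} × \frac{1}{2000} + \frac{3}{50} × \frac{1999}{2000}
     = \frac{3023}{50000}
P(D|+) = P(+|D)P(D)/P(+) = \frac{49}{6046}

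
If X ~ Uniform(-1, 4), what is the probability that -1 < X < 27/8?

P(-1 < X < 27/8) = ∫_{-1}^{27/8} f(x) dx
where f(x) = \frac{1}{5}
= \frac{7}{8}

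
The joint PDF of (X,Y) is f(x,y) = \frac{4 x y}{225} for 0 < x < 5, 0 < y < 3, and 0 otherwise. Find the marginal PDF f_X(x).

f_X(x) = ∫_0^3 f(x,y) dy
= ∫_0^3 \frac{4 x y}{225} dy
= \frac{2 x}{25} for 0 < x < 5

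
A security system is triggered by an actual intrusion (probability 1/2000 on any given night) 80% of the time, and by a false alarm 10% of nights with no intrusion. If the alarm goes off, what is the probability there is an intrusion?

Let D = the rare event, + = positive/flagged.
P(D) = 1/2000
P(+|D) = 80/100 = 4/5
P(+|D') = 10/100 = 1/10
P(+) = P(+|D)P(D) + P(+|D')P(D')
     = \frac{4}{5} × \frac{1}{2000} + \frac{1}{10} × \frac{1999}{2000}
     = \frac{2007}{20000}
P(D|+) = P(+|D)P(D)/P(+) = \frac{8}{2007}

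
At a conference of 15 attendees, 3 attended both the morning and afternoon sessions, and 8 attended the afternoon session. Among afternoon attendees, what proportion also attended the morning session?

P(A ∩ B) = 3/15 = 1/5
P(B) = 8/15
P(A|B) = P(A ∩ B) / P(B) = (1/5) / (8/15) = 3/8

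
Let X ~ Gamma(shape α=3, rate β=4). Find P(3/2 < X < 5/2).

P(3/2 < X < 5/2) = ∫_{3/2}^{5/2} f(x) dx
where f(x) = 32 x^{2} e^{- 4 x}
= \frac{-61 + 25 e^{4}}{e^{10}}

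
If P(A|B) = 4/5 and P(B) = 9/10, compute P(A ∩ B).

By definition, P(A|B) = P(A ∩ B) / P(B)
So P(A ∩ B) = P(A|B) × P(B)
= 4/5 × 9/10
= 18/25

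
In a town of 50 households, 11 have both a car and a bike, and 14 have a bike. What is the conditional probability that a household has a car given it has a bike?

P(A ∩ B) = 11/50
P(B) = 14/50 = 7/25
P(A|B) = P(A ∩ B) / P(B) = (11/50) / (7/25) = 11/14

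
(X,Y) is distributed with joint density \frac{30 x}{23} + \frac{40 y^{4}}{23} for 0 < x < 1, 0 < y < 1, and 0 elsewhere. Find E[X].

E[X] = ∫_0^1 ∫_0^1 x × f(x,y) dy dx
= ∫_0^1 ∫_0^1 x × (\frac{30 x}{23} + \frac{40 y^{4}}{23}) dy dx
= \frac{14}{23}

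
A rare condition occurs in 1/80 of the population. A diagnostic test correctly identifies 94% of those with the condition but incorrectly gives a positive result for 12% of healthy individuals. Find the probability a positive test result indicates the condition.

Let D = the rare event, + = positive/flagged.
P(D) = 1/80
P(+|D) = 94/100 = 47/50
P(+|D') = 12/100 = 3/25
P(+) = P(+|D)P(D) + P(+|D')P(D')
     = \frac{47}{50} × \frac{1}{80} + \frac{3}{25} × \frac{79}{80}
     = \frac{521}{4000}
P(D|+) = P(+|D)P(D)/P(+) = \frac{47}{521}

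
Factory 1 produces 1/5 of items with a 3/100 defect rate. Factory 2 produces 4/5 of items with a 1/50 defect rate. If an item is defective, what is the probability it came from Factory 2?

Using Bayes' theorem:
P(F1) = 1/5, P(D|F1) = 3/100
P(F2) = 4/5, P(D|F2) = 1/50
P(D) = P(D|F1)P(F1) + P(D|F2)P(F2)
     = \frac{11}{500}
P(F2|D) = P(D|F2)P(F2) / P(D)
= \frac{8}{11}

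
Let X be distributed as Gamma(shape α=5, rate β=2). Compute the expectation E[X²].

Using the identity E[X²] = Var(X) + (E[X])²:
E[X] = \frac{5}{2}
Var(X) = \frac{5}{4}
E[X²] = \frac{5}{4} + (\frac{5}{2})²
= \frac{15}{2}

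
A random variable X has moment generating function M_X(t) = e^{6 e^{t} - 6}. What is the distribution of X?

The MGF M(t) = e^{6 e^{t} - 6} is the standard form for the Poisson distribution.
Comparing with the known MGF formula identifies: Poisson(λ=6)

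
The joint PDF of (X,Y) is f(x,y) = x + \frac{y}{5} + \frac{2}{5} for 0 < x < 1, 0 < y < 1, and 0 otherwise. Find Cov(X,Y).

E[XY] = ∫∫ xy × f(x,y) dx dy = \frac{3}{10}
E[X] = \frac{7}{12}
E[Y] = \frac{31}{60}
Cov(X,Y) = E[XY] - E[X]E[Y] = - \frac{1}{720}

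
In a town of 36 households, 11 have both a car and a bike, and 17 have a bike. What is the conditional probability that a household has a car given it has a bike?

P(A ∩ B) = 11/36
P(B) = 17/36
P(A|B) = P(A ∩ B) / P(B) = (11/36) / (17/36) = 11/17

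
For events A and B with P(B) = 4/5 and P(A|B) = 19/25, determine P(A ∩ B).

By definition, P(A|B) = P(A ∩ B) / P(B)
So P(A ∩ B) = P(A|B) × P(B)
= 19/25 × 4/5
= 76/125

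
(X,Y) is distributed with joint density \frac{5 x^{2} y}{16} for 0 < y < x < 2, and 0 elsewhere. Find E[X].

f_X(x) = ∫_0^x \frac{5 x^{2} y}{16} dy = \frac{5 x^{4}}{32}
E[X] = ∫_0^2 x × (\frac{5 x^{4}}{32}) dx = \frac{5}{3}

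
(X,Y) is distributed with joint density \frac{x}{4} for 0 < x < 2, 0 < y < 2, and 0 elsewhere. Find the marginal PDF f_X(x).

f_X(x) = ∫_0^2 f(x,y) dy
= ∫_0^2 \frac{x}{4} dy
= \frac{x}{2} for 0 < x < 2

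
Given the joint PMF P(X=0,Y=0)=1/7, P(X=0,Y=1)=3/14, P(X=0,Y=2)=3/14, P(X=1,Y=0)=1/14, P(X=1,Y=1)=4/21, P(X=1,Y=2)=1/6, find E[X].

First find marginal of X:
P(X=0) = 4/7
P(X=1) = 3/7
E[X] = 0 × 4/7 + 1 × 3/7 = 3/7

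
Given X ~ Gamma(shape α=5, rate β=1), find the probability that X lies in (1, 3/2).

P(1 < X < 3/2) = ∫_{1}^{3/2} f(x) dx
where f(x) = \frac{x^{4} e^{- x}}{24}
= - \frac{563}{128 e^{\frac{3}{2}}} + \frac{65}{24 e}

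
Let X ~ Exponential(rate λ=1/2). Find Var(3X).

For X ~ Exponential(rate λ=1/2):
Var(X) = 4
Var(3X) = (3)² × Var(X) = 9 × 4 = 36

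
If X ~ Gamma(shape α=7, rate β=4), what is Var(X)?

For X ~ Gamma(shape α=7, rate β=4):
Var(X) = \frac{7}{16}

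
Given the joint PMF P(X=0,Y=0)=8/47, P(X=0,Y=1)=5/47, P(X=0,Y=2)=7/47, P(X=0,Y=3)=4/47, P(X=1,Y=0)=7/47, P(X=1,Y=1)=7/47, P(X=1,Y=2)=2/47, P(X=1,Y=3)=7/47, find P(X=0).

P(X=0) = P(X=0,Y=0) + P(X=0,Y=1) + P(X=0,Y=2) + P(X=0,Y=3)
= 8/47 + 5/47 + 7/47 + 4/47
= 24/47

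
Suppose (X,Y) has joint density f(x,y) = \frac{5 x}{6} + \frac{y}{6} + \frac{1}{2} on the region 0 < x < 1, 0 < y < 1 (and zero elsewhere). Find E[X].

E[X] = ∫_0^1 ∫_0^1 x × f(x,y) dy dx
= ∫_0^1 ∫_0^1 x × (\frac{5 x}{6} + \frac{y}{6} + \frac{1}{2}) dy dx
= \frac{41}{72}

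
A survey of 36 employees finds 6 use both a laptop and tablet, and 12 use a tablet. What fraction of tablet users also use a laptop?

P(A ∩ B) = 6/36 = 1/6
P(B) = 12/36 = 1/3
P(A|B) = P(A ∩ B) / P(B) = (1/6) / (1/3) = 1/2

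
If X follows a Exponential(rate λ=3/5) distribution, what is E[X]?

For X ~ Exponential(rate λ=3/5), the expected value is:
E[X] = \frac{5}{3}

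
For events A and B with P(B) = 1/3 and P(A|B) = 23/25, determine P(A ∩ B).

By definition, P(A|B) = P(A ∩ B) / P(B)
So P(A ∩ B) = P(A|B) × P(B)
= 23/25 × 1/3
= 23/75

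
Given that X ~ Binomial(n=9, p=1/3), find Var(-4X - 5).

For X ~ Binomial(n=9, p=1/3):
Var(X) = 2
Var(-4X - 5) = (-4)² × Var(X) = 16 × 2 = 32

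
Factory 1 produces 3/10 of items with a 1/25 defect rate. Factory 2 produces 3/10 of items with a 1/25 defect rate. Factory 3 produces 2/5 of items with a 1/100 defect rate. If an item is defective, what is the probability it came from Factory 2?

Using Bayes' theorem:
P(F1) = 3/10, P(D|F1) = 1/25
P(F2) = 3/10, P(D|F2) = 1/25
P(F3) = 2/5, P(D|F3) = 1/100
P(D) = P(D|F1)P(F1) + P(D|F2)P(F2) + P(D|F3)P(F3)
     = \frac{7}{250}
P(F2|D) = P(D|F2)P(F2) / P(D)
= \frac{3}{7}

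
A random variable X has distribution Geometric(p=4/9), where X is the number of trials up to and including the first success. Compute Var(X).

For X ~ Geometric(p=4/9), where X is the number of trials up to and including the first success:
Var(X) = \frac{45}{16}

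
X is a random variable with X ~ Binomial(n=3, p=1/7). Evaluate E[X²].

Using the identity E[X²] = Var(X) + (E[X])²:
E[X] = \frac{3}{7}
Var(X) = \frac{18}{49}
E[X²] = \frac{18}{49} + (\frac{3}{7})²
= \frac{27}{49}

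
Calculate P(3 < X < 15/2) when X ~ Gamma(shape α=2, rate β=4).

P(3 < X < 15/2) = ∫_{3}^{15/2} f(x) dx
where f(x) = 16 x e^{- 4 x}
= \frac{-31 + 13 e^{18}}{e^{30}}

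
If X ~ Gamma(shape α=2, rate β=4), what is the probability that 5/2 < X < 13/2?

P(5/2 < X < 13/2) = ∫_{5/2}^{13/2} f(x) dx
where f(x) = 16 x e^{- 4 x}
= \frac{-27 + 11 e^{16}}{e^{26}}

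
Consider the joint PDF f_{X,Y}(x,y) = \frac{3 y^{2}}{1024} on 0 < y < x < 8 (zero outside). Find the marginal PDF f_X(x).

f_X(x) = ∫_0^x \frac{3 y^{2}}{1024} dy = \frac{x^{3}}{1024}
for 0 < x < 8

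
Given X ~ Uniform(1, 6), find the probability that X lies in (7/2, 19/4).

P(7/2 < X < 19/4) = ∫_{7/2}^{19/4} f(x) dx
where f(x) = \frac{1}{5}
= \frac{1}{4}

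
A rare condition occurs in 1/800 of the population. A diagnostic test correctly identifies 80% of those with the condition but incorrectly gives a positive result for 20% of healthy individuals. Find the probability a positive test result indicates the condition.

Let D = the rare event, + = positive/flagged.
P(D) = 1/800
P(+|D) = 80/100 = 4/5
P(+|D') = 20/100 = 1/5
P(+) = P(+|D)P(D) + P(+|D')P(D')
     = \frac{4}{5} × \frac{1}{800} + \frac{1}{5} × \frac{799}{800}
     = \frac{803}{4000}
P(D|+) = P(+|D)P(D)/P(+) = \frac{4}{803}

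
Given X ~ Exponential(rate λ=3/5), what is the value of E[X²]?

Using the identity E[X²] = Var(X) + (E[X])²:
E[X] = \frac{5}{3}
Var(X) = \frac{25}{9}
E[X²] = \frac{25}{9} + (\frac{5}{3})²
= \frac{50}{9}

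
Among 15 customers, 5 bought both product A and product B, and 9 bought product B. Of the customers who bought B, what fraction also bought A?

P(A ∩ B) = 5/15 = 1/3
P(B) = 9/15 = 3/5
P(A|B) = P(A ∩ B) / P(B) = (1/3) / (3/5) = 5/9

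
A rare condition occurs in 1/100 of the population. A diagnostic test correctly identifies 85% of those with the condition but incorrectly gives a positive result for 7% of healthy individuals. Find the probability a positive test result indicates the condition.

Let D = the rare event, + = positive/flagged.
P(D) = 1/100
P(+|D) = 85/100 = 17/20
P(+|D') = 7/100
P(+) = P(+|D)P(D) + P(+|D')P(D')
     = \frac{17}{20} × \frac{1}{100} + \frac{7}{100} × \frac{99}{100}
     = \frac{389}{5000}
P(D|+) = P(+|D)P(D)/P(+) = \frac{85}{778}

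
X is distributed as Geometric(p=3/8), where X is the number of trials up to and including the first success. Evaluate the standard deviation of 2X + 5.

For X ~ Geometric(p=3/8), where X is the number of trials up to and including the first success:
Var(X) = \frac{40}{9}
SD(X) = √(Var(X)) = √(\frac{40}{9}) = \frac{2 \sqrt{10}}{3}
SD(2X + 5) = |2| × SD(X) = 2 × \frac{2 \sqrt{10}}{3} = \frac{4 \sqrt{10}}{3}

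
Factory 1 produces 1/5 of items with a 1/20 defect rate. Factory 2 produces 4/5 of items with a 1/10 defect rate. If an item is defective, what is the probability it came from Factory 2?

Using Bayes' theorem:
P(F1) = 1/5, P(D|F1) = 1/20
P(F2) = 4/5, P(D|F2) = 1/10
P(D) = P(D|F1)P(F1) + P(D|F2)P(F2)
     = \frac{9}{100}
P(F2|D) = P(D|F2)P(F2) / P(D)
= \frac{8}{9}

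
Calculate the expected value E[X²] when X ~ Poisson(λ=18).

Using the identity E[X²] = Var(X) + (E[X])²:
E[X] = 18
Var(X) = 18
E[X²] = 18 + (18)²
= 342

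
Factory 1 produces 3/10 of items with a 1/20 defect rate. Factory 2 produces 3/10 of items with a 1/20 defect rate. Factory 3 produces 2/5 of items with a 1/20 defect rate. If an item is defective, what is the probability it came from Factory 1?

Using Bayes' theorem:
P(F1) = 3/10, P(D|F1) = 1/20
P(F2) = 3/10, P(D|F2) = 1/20
P(F3) = 2/5, P(D|F3) = 1/20
P(D) = P(D|F1)P(F1) + P(D|F2)P(F2) + P(D|F3)P(F3)
     = \frac{1}{20}
P(F1|D) = P(D|F1)P(F1) / P(D)
= \frac{3}{10}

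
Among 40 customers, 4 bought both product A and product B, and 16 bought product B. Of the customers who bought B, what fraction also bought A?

P(A ∩ B) = 4/40 = 1/10
P(B) = 16/40 = 2/5
P(A|B) = P(A ∩ B) / P(B) = (1/10) / (2/5) = 1/4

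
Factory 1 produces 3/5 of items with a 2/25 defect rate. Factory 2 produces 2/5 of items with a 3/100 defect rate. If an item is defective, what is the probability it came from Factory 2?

Using Bayes' theorem:
P(F1) = 3/5, P(D|F1) = 2/25
P(F2) = 2/5, P(D|F2) = 3/100
P(D) = P(D|F1)P(F1) + P(D|F2)P(F2)
     = \frac{3}{50}
P(F2|D) = P(D|F2)P(F2) / P(D)
= \frac{1}{5}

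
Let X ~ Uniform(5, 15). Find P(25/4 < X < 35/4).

P(25/4 < X < 35/4) = ∫_{25/4}^{35/4} f(x) dx
where f(x) = \frac{1}{10}
= \frac{1}{4}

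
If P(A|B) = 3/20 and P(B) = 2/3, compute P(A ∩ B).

By definition, P(A|B) = P(A ∩ B) / P(B)
So P(A ∩ B) = P(A|B) × P(B)
= 3/20 × 2/3
= 1/10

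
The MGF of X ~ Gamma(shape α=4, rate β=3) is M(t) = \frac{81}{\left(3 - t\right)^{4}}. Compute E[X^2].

To find E[X^2], compute M^(2)(0):
M^(1)(t) = \frac{324}{\left(3 - t\right)^{5}}
M^(2)(t) = \frac{1620}{\left(3 - t\right)^{6}}
M^(2)(0) = \frac{20}{9}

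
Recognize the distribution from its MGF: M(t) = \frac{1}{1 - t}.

The MGF M(t) = \frac{1}{1 - t} is the standard form for the Exponential distribution.
Comparing with the known MGF formula identifies: Exponential(rate λ=1)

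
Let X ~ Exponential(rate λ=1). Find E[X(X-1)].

E[X(X-1)] = E[X² - X] = E[X²] - E[X]
E[X] = 1
E[X²] = Var(X) + (E[X])² = 1 + (1)² = 2
E[X(X-1)] = 2 - 1 = 1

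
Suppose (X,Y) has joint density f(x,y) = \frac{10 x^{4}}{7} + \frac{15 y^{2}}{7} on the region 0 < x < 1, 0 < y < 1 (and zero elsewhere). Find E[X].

E[X] = ∫_0^1 ∫_0^1 x × f(x,y) dy dx
= ∫_0^1 ∫_0^1 x × (\frac{10 x^{4}}{7} + \frac{15 y^{2}}{7}) dy dx
= \frac{25}{42}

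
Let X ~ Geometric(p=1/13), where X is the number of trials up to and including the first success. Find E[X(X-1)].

E[X(X-1)] = E[X² - X] = E[X²] - E[X]
E[X] = 13
E[X²] = Var(X) + (E[X])² = 156 + (13)² = 325
E[X(X-1)] = 325 - 13 = 312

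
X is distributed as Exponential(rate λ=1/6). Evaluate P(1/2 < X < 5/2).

P(1/2 < X < 5/2) = ∫_{1/2}^{5/2} f(x) dx
where f(x) = \frac{e^{- \frac{x}{6}}}{6}
= - \frac{1 - e^{\frac{1}{3}}}{e^{\frac{5}{12}}}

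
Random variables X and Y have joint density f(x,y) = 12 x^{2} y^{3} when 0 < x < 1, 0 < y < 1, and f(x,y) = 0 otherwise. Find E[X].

E[X] = ∫_0^1 ∫_0^1 x × f(x,y) dy dx
= ∫_0^1 ∫_0^1 x × (12 x^{2} y^{3}) dy dx
= \frac{3}{4}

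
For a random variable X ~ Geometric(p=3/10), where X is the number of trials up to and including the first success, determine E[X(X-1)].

E[X(X-1)] = E[X² - X] = E[X²] - E[X]
E[X] = \frac{10}{3}
E[X²] = Var(X) + (E[X])² = \frac{70}{9} + (\frac{10}{3})² = \frac{170}{9}
E[X(X-1)] = \frac{170}{9} - \frac{10}{3} = \frac{140}{9}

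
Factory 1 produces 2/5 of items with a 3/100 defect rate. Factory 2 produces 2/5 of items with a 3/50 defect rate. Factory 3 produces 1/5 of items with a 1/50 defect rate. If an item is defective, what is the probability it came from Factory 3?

Using Bayes' theorem:
P(F1) = 2/5, P(D|F1) = 3/100
P(F2) = 2/5, P(D|F2) = 3/50
P(F3) = 1/5, P(D|F3) = 1/50
P(D) = P(D|F1)P(F1) + P(D|F2)P(F2) + P(D|F3)P(F3)
     = \frac{1}{25}
P(F3|D) = P(D|F3)P(F3) / P(D)
= \frac{1}{10}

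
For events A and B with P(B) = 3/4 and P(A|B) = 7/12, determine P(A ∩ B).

By definition, P(A|B) = P(A ∩ B) / P(B)
So P(A ∩ B) = P(A|B) × P(B)
= 7/12 × 3/4
= 7/16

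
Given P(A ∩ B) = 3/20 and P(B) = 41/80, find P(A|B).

P(A|B) = P(A ∩ B) / P(B)
= (3/20) / (41/80)
= 12/41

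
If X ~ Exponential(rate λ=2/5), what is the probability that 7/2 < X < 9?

P(7/2 < X < 9) = ∫_{7/2}^{9} f(x) dx
where f(x) = \frac{2 e^{- \frac{2 x}{5}}}{5}
= - \frac{1 - e^{\frac{11}{5}}}{e^{\frac{18}{5}}}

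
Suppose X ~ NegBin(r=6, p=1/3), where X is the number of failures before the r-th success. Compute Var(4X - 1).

For X ~ NegBin(r=6, p=1/3), where X is the number of failures before the r-th success:
Var(X) = 36
Var(4X - 1) = (4)² × Var(X) = 16 × 36 = 576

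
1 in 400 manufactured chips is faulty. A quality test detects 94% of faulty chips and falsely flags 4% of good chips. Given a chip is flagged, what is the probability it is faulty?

Let D = the rare event, + = positive/flagged.
P(D) = 1/400
P(+|D) = 94/100 = 47/50
P(+|D') = 4/100 = 1/25
P(+) = P(+|D)P(D) + P(+|D')P(D')
     = \frac{47}{50} × \frac{1}{400} + \frac{1}{25} × \frac{399}{400}
     = \frac{169}{4000}
P(D|+) = P(+|D)P(D)/P(+) = \frac{47}{845}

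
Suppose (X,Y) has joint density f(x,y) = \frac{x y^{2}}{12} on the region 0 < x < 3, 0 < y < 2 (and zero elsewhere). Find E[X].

f_X(x) = ∫_0^2 \frac{x y^{2}}{12} dy = \frac{2 x}{9}
E[X] = ∫_0^3 x × (\frac{2 x}{9}) dx = 2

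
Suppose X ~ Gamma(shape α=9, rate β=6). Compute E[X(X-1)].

E[X(X-1)] = E[X² - X] = E[X²] - E[X]
E[X] = \frac{3}{2}
E[X²] = Var(X) + (E[X])² = \frac{1}{4} + (\frac{3}{2})² = \frac{5}{2}
E[X(X-1)] = \frac{5}{2} - \frac{3}{2} = 1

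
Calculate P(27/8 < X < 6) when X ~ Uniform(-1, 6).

P(27/8 < X < 6) = ∫_{27/8}^{6} f(x) dx
where f(x) = \frac{1}{7}
= \frac{3}{8}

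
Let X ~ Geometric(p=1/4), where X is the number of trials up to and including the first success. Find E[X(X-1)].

E[X(X-1)] = E[X² - X] = E[X²] - E[X]
E[X] = 4
E[X²] = Var(X) + (E[X])² = 12 + (4)² = 28
E[X(X-1)] = 28 - 4 = 24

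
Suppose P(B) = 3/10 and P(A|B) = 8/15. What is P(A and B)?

By definition, P(A|B) = P(A ∩ B) / P(B)
So P(A ∩ B) = P(A|B) × P(B)
= 8/15 × 3/10
= 4/25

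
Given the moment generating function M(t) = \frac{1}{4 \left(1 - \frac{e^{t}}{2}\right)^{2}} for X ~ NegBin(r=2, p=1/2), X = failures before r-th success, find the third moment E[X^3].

To find E[X^3], compute M^(3)(0):
M^(1)(t) = \frac{e^{t}}{4 \left(1 - \frac{e^{t}}{2}\right)^{3}}
M^(2)(t) = \frac{e^{t}}{4 \left(1 - \frac{e^{t}}{2}\right)^{3}} + \frac{3 e^{2 t}}{8 \left(1 - \frac{e^{t}}{2}\right)^{4}}
M^(3)(t) = \frac{e^{t}}{4 \left(1 - \frac{e^{t}}{2}\right)^{3}} + \frac{9 e^{2 t}}{8 \left(1 - \frac{e^{t}}{2}\right)^{4}} + \frac{3 e^{3 t}}{4 \left(1 - \frac{e^{t}}{2}\right)^{5}}
M^(3)(0) = 44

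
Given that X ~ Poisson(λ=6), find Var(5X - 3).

For X ~ Poisson(λ=6):
Var(X) = 6
Var(5X - 3) = (5)² × Var(X) = 25 × 6 = 150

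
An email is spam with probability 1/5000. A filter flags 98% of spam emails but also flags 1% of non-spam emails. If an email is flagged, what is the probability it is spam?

Let D = the rare event, + = positive/flagged.
P(D) = 1/5000
P(+|D) = 98/100 = 49/50
P(+|D') = 1/100
P(+) = P(+|D)P(D) + P(+|D')P(D')
     = \frac{49}{50} × \frac{1}{5000} + \frac{1}{100} × \frac{4999}{5000}
     = \frac{5097}{500000}
P(D|+) = P(+|D)P(D)/P(+) = \frac{98}{5097}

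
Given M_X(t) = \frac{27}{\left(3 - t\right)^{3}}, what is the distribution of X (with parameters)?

The MGF M(t) = \frac{27}{\left(3 - t\right)^{3}} is the standard form for the Gamma distribution.
Comparing with the known MGF formula identifies: Gamma(shape α=3, rate β=3)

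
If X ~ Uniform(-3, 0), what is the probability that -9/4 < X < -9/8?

P(-9/4 < X < -9/8) = ∫_{-9/4}^{-9/8} f(x) dx
where f(x) = \frac{1}{3}
= \frac{3}{8}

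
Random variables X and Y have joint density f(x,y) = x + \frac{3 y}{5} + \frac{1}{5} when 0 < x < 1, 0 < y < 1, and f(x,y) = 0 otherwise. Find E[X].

E[X] = ∫_0^1 ∫_0^1 x × f(x,y) dy dx
= ∫_0^1 ∫_0^1 x × (x + \frac{3 y}{5} + \frac{1}{5}) dy dx
= \frac{7}{12}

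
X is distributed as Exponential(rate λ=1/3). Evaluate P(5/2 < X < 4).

P(5/2 < X < 4) = ∫_{5/2}^{4} f(x) dx
where f(x) = \frac{e^{- \frac{x}{3}}}{3}
= - \frac{1}{e^{\frac{4}{3}}} + e^{- \frac{5}{6}}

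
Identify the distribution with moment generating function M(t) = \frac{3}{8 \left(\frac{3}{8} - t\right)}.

The MGF M(t) = \frac{3}{8 \left(\frac{3}{8} - t\right)} is the standard form for the Exponential distribution.
Comparing with the known MGF formula identifies: Exponential(rate λ=3/8)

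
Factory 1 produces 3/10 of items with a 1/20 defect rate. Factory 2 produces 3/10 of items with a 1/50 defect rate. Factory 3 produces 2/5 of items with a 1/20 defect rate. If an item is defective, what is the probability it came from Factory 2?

Using Bayes' theorem:
P(F1) = 3/10, P(D|F1) = 1/20
P(F2) = 3/10, P(D|F2) = 1/50
P(F3) = 2/5, P(D|F3) = 1/20
P(D) = P(D|F1)P(F1) + P(D|F2)P(F2) + P(D|F3)P(F3)
     = \frac{41}{1000}
P(F2|D) = P(D|F2)P(F2) / P(D)
= \frac{6}{41}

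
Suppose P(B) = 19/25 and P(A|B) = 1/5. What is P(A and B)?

By definition, P(A|B) = P(A ∩ B) / P(B)
So P(A ∩ B) = P(A|B) × P(B)
= 1/5 × 19/25
= 19/125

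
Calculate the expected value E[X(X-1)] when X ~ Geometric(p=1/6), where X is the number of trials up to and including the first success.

E[X(X-1)] = E[X² - X] = E[X²] - E[X]
E[X] = 6
E[X²] = Var(X) + (E[X])² = 30 + (6)² = 66
E[X(X-1)] = 66 - 6 = 60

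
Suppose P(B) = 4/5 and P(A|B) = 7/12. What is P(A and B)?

By definition, P(A|B) = P(A ∩ B) / P(B)
So P(A ∩ B) = P(A|B) × P(B)
= 7/12 × 4/5
= 7/15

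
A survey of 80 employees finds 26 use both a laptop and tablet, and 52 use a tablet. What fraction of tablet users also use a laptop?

P(A ∩ B) = 26/80 = 13/40
P(B) = 52/80 = 13/20
P(A|B) = P(A ∩ B) / P(B) = (13/40) / (13/20) = 1/2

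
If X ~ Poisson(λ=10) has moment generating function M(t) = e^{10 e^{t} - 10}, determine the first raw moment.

To find E[X], compute M^(1)(0):
M^(1)(t) = 10 e^{t} e^{10 e^{t} - 10}
M^(1)(0) = 10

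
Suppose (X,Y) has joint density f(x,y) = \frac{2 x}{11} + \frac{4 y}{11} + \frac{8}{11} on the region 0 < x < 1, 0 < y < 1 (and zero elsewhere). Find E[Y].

E[Y] = ∫_0^1 ∫_0^1 y × f(x,y) dx dy
= \frac{35}{66}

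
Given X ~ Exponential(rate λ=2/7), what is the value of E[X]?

For X ~ Exponential(rate λ=2/7), the expected value is:
E[X] = \frac{7}{2}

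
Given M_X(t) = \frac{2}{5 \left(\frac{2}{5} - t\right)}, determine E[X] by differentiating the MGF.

To find E[X], compute M^(1)(0):
M^(1)(t) = \frac{2}{5 \left(\frac{2}{5} - t\right)^{2}}
M^(1)(0) = \frac{5}{2}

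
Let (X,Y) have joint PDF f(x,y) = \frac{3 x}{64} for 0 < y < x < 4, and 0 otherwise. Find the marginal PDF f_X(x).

f_X(x) = ∫_0^x \frac{3 x}{64} dy = \frac{3 x^{2}}{64}
for 0 < x < 4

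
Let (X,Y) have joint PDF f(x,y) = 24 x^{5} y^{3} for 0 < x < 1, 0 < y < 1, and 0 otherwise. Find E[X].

E[X] = ∫_0^1 ∫_0^1 x × f(x,y) dy dx
= ∫_0^1 ∫_0^1 x × (24 x^{5} y^{3}) dy dx
= \frac{6}{7}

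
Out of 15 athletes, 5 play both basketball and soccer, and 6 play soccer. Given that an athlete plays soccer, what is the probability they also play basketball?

P(A ∩ B) = 5/15 = 1/3
P(B) = 6/15 = 2/5
P(A|B) = P(A ∩ B) / P(B) = (1/3) / (2/5) = 5/6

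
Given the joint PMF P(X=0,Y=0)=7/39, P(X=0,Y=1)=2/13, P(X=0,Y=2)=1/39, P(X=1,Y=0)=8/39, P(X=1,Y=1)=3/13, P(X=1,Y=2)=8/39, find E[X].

First find marginal of X:
P(X=0) = 14/39
P(X=1) = 25/39
E[X] = 0 × 14/39 + 1 × 25/39 = 25/39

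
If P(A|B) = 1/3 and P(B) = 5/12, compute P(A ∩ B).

By definition, P(A|B) = P(A ∩ B) / P(B)
So P(A ∩ B) = P(A|B) × P(B)
= 1/3 × 5/12
= 5/36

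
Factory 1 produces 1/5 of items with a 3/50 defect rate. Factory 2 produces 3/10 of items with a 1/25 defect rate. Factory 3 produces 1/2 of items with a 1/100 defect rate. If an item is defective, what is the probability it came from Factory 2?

Using Bayes' theorem:
P(F1) = 1/5, P(D|F1) = 3/50
P(F2) = 3/10, P(D|F2) = 1/25
P(F3) = 1/2, P(D|F3) = 1/100
P(D) = P(D|F1)P(F1) + P(D|F2)P(F2) + P(D|F3)P(F3)
     = \frac{29}{1000}
P(F2|D) = P(D|F2)P(F2) / P(D)
= \frac{12}{29}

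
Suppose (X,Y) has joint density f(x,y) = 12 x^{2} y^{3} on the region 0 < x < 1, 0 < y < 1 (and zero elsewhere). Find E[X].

E[X] = ∫_0^1 ∫_0^1 x × f(x,y) dy dx
= ∫_0^1 ∫_0^1 x × (12 x^{2} y^{3}) dy dx
= \frac{3}{4}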